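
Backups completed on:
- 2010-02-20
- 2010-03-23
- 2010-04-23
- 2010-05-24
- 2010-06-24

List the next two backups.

Gaps between consecutive events: 31, 31, 31, 31 days — a constant 31-day interval.
2010-06-24 + 31 days = 2010-07-25.
2010-07-25 + 31 days = 2010-08-25.

2010-07-25, 2010-08-25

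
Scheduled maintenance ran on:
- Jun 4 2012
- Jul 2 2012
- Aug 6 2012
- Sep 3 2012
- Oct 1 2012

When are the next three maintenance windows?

Gaps: 28, 35, 28, 28 days — a mix of 28 and 35. Every date is a Monday.
Each is the 1st Monday of its month.
1st Monday of November 2012: Nov 5 2012.
December 2012 — 1st Monday is Dec 3 2012.
January 2013 — 1st Monday is Jan 7 2013.

Nov 5 2012, Dec 3 2012, Jan 7 2013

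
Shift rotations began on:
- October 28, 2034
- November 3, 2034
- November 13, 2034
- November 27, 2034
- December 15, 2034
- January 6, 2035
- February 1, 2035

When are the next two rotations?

March 3, 2035; April 6, 2035

The spacing grows by 4 each time: 6, 10, 14, 18, 22, 26 days.
Next gap: 30 days. February 1, 2035 + 30 days = March 3, 2035.
Next gap: 34 days. March 3, 2035 + 34 days = April 6, 2035.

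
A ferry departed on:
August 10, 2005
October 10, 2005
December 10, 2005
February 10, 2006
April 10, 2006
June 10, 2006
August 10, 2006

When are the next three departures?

Gaps: 61, 61, 62, 59, 61, 61 days — not constant. Every event is on the 10th of the month.
Pattern: the 10th of every 2 months.
October 2006: October 10, 2006.
December 2006: December 10, 2006.
February 2007: February 10, 2007.

October 10, 2006; December 10, 2006; February 10, 2007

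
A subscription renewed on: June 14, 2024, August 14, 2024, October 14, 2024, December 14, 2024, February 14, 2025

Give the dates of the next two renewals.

April 14, 2025; June 14, 2025

Each date is the 14th; the gaps (61, 61, 61, 62) track the month lengths.
The rule is the 14th of every 2 months.
Next: April 2025 → April 14, 2025.
June 2025: June 14, 2025.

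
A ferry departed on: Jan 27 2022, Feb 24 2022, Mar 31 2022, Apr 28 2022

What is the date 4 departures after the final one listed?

All Thursdays; the gaps (28, 35, 28) vary with month length.
This is the last Thursday of each month.
Last Thursday of May 2022: May 26 2022.
Last Thursday of June 2022: Jun 30 2022.
July 2022 ends with Thursday Jul 28 2022.
August 2022 ends with Thursday Aug 25 2022.

Aug 25 2022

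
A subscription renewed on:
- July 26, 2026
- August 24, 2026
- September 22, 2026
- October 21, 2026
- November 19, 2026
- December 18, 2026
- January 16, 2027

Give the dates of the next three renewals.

February 14, 2027; March 15, 2027; April 13, 2027

Gaps between consecutive events: 29, 29, 29, 29, 29, 29 days — a constant 29-day interval.
January 16, 2027 + 29 days = February 14, 2027.
February 14, 2027 + 29 days = March 15, 2027.
March 15, 2027 + 29 days = April 13, 2027.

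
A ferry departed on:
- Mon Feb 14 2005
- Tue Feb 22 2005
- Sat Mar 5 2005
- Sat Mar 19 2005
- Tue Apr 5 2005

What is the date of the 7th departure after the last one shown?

Tue Oct 25 2005

Gaps: 8, 11, 14, 17 days — each gap is 3 larger than the previous one.
Next gap: 20 days. Tue Apr 5 2005 + 20 days = Mon Apr 25 2005.
Next gap: 23 days. Mon Apr 25 2005 + 23 days = Wed May 18 2005.
Next gap: 26 days. Wed May 18 2005 + 26 days = Mon Jun 13 2005.
Next gap: 29 days. Mon Jun 13 2005 + 29 days = Tue Jul 12 2005.
Next gap: 32 days. Tue Jul 12 2005 + 32 days = Sat Aug 13 2005.
Next gap: 35 days. Sat Aug 13 2005 + 35 days = Sat Sep 17 2005.
Next gap: 38 days. Sat Sep 17 2005 + 38 days = Tue Oct 25 2005.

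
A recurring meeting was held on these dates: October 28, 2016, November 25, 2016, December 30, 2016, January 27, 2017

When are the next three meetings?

February 24, 2017; March 31, 2017; April 28, 2017

These are Fridays with 28, 35, 28-day gaps.
Each is the final Friday of its month — December 30, 2016 is past the 28th, so '4th Friday' doesn't fit.
Last Friday of February 2017: February 24, 2017.
March 2017 ends with Friday March 31, 2017.
April 2017 ends with Friday April 28, 2017.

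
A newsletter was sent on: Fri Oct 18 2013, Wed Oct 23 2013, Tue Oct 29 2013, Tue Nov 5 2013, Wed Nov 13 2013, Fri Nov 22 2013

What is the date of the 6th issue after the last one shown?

Wed Feb 5 2014

The spacing grows by 1 each time: 5, 6, 7, 8, 9 days.
Next gap: 10 days. Fri Nov 22 2013 + 10 days = Mon Dec 2 2013.
Next gap: 11 days. Mon Dec 2 2013 + 11 days = Fri Dec 13 2013.
Next gap: 12 days. Fri Dec 13 2013 + 12 days = Wed Dec 25 2013.
Next gap: 13 days. Wed Dec 25 2013 + 13 days = Tue Jan 7 2014.
Next gap: 14 days. Tue Jan 7 2014 + 14 days = Tue Jan 21 2014.
Next gap: 15 days. Tue Jan 21 2014 + 15 days = Wed Feb 5 2014.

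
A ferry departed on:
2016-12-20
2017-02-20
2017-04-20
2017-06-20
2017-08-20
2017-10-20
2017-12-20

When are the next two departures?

2018-02-20, 2018-04-20

Each date is the 20th; the gaps (62, 59, 61, 61, 61, 61) track the month lengths.
The rule is the 20th of every 2 months.
Next: February 2018 → 2018-02-20.
Next: April 2018 → 2018-04-20.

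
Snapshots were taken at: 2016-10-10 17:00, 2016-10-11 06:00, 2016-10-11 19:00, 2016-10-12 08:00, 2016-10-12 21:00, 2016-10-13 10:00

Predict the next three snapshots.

Gaps: 13, 13, 13, 13, 13 hours — each event is 13 hours after the previous one.
2016-10-13 10:00 + 13 h = 2016-10-13 23:00.
2016-10-13 23:00 + 13 h = 2016-10-14 12:00.
2016-10-14 12:00 + 13 h = 2016-10-15 01:00.

2016-10-13 23:00, 2016-10-14 12:00, 2016-10-15 01:00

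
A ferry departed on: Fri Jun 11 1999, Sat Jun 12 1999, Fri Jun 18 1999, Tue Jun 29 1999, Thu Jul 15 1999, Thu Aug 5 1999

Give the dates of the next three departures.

Tue Aug 31 1999, Fri Oct 1 1999, Sat Nov 6 1999

Intervals are 1, 6, 11, 16, 21 days — an arithmetic progression with common difference 5.
Next gap: 26 days. Thu Aug 5 1999 + 26 days = Tue Aug 31 1999.
Next gap: 31 days. Tue Aug 31 1999 + 31 days = Fri Oct 1 1999.
Next gap: 36 days. Fri Oct 1 1999 + 36 days = Sat Nov 6 1999.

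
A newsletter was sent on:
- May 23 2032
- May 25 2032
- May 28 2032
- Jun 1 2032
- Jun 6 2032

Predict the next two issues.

Intervals are 2, 3, 4, 5 days — an arithmetic progression with common difference 1.
Next gap: 6 days. Jun 6 2032 + 6 days = Jun 12 2032.
Next gap: 7 days. Jun 12 2032 + 7 days = Jun 19 2032.

Jun 12 2032, Jun 19 2032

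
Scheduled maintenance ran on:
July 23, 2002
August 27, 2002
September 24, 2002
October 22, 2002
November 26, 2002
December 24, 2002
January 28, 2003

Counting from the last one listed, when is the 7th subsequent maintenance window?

August 26, 2003

These are Tuesdays at 28- or 35-day spacing (35, 28, 28, 35, 28, 35).
The pattern: 4th Tuesday of the month.
4th Tuesday of February 2003: February 25, 2003.
4th Tuesday of March 2003: March 25, 2003.
April 2003 — 4th Tuesday is April 22, 2003.
4th Tuesday of May 2003: May 27, 2003.
4th Tuesday of June 2003: June 24, 2003.
July 2003 — 4th Tuesday is July 22, 2003.
4th Tuesday of August 2003: August 26, 2003.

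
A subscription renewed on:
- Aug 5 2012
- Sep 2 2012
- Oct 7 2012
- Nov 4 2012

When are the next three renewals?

All dates are Sundays, 28, 35, 28 days apart.
Specifically, the 1st Sunday of each month.
1st Sunday of December 2012: Dec 2 2012.
January 2013 — 1st Sunday is Jan 6 2013.
1st Sunday of February 2013: Feb 3 2013.

Dec 2 2012, Jan 6 2013, Feb 3 2013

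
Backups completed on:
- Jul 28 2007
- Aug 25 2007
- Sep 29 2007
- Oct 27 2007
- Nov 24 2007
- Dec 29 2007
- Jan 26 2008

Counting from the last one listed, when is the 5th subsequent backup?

These are Saturdays with 28, 35, 28, 28, 35, 28-day gaps.
Each is the final Saturday of its month — Sep 29 2007 is past the 28th, so '4th Saturday' doesn't fit.
February 2008 ends with Saturday Feb 23 2008.
March 2008 ends with Saturday Mar 29 2008.
Last Saturday of April 2008: Apr 26 2008.
Last Saturday of May 2008: May 31 2008.
June 2008 ends with Saturday Jun 28 2008.

Jun 28 2008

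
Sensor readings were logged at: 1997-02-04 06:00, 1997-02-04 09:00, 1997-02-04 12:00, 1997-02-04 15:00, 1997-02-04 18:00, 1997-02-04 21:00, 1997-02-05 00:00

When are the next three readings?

The interval is a steady 3 hours (3, 3, 3, 3, 3, 3).
1997-02-05 00:00 + 3 h = 1997-02-05 03:00.
1997-02-05 03:00 + 3 h = 1997-02-05 06:00.
1997-02-05 06:00 + 3 h = 1997-02-05 09:00.

1997-02-05 03:00, 1997-02-05 06:00, 1997-02-05 09:00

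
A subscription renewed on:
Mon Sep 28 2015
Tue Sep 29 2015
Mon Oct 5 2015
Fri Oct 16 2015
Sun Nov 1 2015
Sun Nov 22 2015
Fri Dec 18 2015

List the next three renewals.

Mon Jan 18 2016, Tue Feb 23 2016, Mon Apr 4 2016

The spacing grows by 5 each time: 1, 6, 11, 16, 21, 26 days.
Next gap: 31 days. Fri Dec 18 2015 + 31 days = Mon Jan 18 2016.
Next gap: 36 days. Mon Jan 18 2016 + 36 days = Tue Feb 23 2016.
Next gap: 41 days. Tue Feb 23 2016 + 41 days = Mon Apr 4 2016.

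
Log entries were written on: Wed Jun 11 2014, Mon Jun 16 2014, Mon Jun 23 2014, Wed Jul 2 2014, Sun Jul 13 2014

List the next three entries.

The spacing grows by 2 each time: 5, 7, 9, 11 days.
Next gap: 13 days. Sun Jul 13 2014 + 13 days = Sat Jul 26 2014.
Next gap: 15 days. Sat Jul 26 2014 + 15 days = Sun Aug 10 2014.
Next gap: 17 days. Sun Aug 10 2014 + 17 days = Wed Aug 27 2014.

Sat Jul 26 2014, Sun Aug 10 2014, Wed Aug 27 2014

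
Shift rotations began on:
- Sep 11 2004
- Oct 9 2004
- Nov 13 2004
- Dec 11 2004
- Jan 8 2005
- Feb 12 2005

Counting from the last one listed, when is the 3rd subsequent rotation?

May 14 2005

Gaps: 28, 35, 28, 28, 35 days — a mix of 28 and 35. Every date is a Saturday.
Each is the 2nd Saturday of its month.
2nd Saturday of March 2005: Mar 12 2005.
2nd Saturday of April 2005: Apr 9 2005.
2nd Saturday of May 2005: May 14 2005.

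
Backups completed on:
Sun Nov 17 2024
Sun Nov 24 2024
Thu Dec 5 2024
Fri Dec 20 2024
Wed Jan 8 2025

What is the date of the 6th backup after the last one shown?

The spacing grows by 4 each time: 7, 11, 15, 19 days.
Next gap: 23 days. Wed Jan 8 2025 + 23 days = Fri Jan 31 2025.
Next gap: 27 days. Fri Jan 31 2025 + 27 days = Thu Feb 27 2025.
Next gap: 31 days. Thu Feb 27 2025 + 31 days = Sun Mar 30 2025.
Next gap: 35 days. Sun Mar 30 2025 + 35 days = Sun May 4 2025.
Next gap: 39 days. Sun May 4 2025 + 39 days = Thu Jun 12 2025.
Next gap: 43 days. Thu Jun 12 2025 + 43 days = Fri Jul 25 2025.

Fri Jul 25 2025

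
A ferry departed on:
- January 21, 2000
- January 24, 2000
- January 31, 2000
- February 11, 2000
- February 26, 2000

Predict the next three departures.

Gaps: 3, 7, 11, 15 days — each gap is 4 larger than the previous one.
Next gap: 19 days. February 26, 2000 + 19 days = March 16, 2000.
Next gap: 23 days. March 16, 2000 + 23 days = April 8, 2000.
Next gap: 27 days. April 8, 2000 + 27 days = May 5, 2000.

March 16, 2000; April 8, 2000; May 5, 2000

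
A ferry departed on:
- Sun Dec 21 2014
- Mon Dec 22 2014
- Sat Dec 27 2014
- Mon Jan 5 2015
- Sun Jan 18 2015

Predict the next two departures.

Wed Feb 4 2015, Wed Feb 25 2015

The spacing grows by 4 each time: 1, 5, 9, 13 days.
Next gap: 17 days. Sun Jan 18 2015 + 17 days = Wed Feb 4 2015.
Next gap: 21 days. Wed Feb 4 2015 + 21 days = Wed Feb 25 2015.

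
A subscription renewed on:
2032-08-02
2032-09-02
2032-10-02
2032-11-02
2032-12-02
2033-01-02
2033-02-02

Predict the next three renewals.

Each date is the 2nd; the gaps (31, 30, 31, 30, 31, 31) track the month lengths.
The rule is the 2nd of each month.
March 2033: 2033-03-02.
Next: April 2033 → 2033-04-02.
Next: May 2033 → 2033-05-02.

2033-03-02, 2033-04-02, 2033-05-02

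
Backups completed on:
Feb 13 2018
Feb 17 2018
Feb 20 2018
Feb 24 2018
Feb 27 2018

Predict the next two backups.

Mar 3 2018, Mar 6 2018

Gaps: 4, 3, 4, 3 days — not constant, but cyclic with period 2.
The events fall on every Tuesday and Saturday.
Next Saturday: Mar 3 2018.
Next Tuesday: Mar 6 2018.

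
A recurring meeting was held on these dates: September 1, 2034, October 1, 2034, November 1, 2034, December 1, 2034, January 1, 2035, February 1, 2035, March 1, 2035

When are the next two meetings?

Each date is the 1st; the gaps (30, 31, 30, 31, 31, 28) track the month lengths.
The rule is the 1st of each month.
April 2035: April 1, 2035.
Next: May 2035 → May 1, 2035.

April 1, 2035; May 1, 2035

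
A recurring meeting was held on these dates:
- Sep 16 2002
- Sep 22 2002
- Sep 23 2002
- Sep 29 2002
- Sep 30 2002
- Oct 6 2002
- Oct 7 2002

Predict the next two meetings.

Oct 13 2002, Oct 14 2002

Gaps: 6, 1, 6, 1, 6, 1 days — not constant, but cyclic with period 2.
The events fall on every Monday and Sunday.
The following Sunday is Oct 13 2002.
The following Monday is Oct 14 2002.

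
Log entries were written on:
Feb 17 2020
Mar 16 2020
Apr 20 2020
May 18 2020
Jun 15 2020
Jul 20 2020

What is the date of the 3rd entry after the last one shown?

Oct 19 2020

All dates are Mondays, 28, 35, 28, 28, 35 days apart.
Specifically, the 3rd Monday of each month.
August 2020 — 3rd Monday is Aug 17 2020.
3rd Monday of September 2020: Sep 21 2020.
3rd Monday of October 2020: Oct 19 2020.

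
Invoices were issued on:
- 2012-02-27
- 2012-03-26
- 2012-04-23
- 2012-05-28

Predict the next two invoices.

2012-06-25, 2012-07-23

All dates are Mondays, 28, 28, 35 days apart.
Specifically, the 4th Monday of each month.
June 2012 — 4th Monday is 2012-06-25.
4th Monday of July 2012: 2012-07-23.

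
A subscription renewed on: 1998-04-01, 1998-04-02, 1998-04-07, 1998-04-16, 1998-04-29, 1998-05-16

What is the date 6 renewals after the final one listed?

Intervals are 1, 5, 9, 13, 17 days — an arithmetic progression with common difference 4.
Next gap: 21 days. 1998-05-16 + 21 days = 1998-06-06.
Next gap: 25 days. 1998-06-06 + 25 days = 1998-07-01.
Next gap: 29 days. 1998-07-01 + 29 days = 1998-07-30.
Next gap: 33 days. 1998-07-30 + 33 days = 1998-09-01.
Next gap: 37 days. 1998-09-01 + 37 days = 1998-10-08.
Next gap: 41 days. 1998-10-08 + 41 days = 1998-11-18.

1998-11-18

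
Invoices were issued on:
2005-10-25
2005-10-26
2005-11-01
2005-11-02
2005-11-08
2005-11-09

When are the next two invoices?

2005-11-15, 2005-11-16

Every event lands on a Tuesday or Wednesday (gaps cycle 1, 6, 1, 6, 1).
So the schedule is: every Tuesday and Wednesday.
The following Tuesday is 2005-11-15.
Next Wednesday: 2005-11-16.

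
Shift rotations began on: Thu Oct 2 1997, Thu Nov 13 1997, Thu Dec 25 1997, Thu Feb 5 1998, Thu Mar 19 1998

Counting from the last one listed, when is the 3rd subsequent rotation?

The spacing is 42, 42, 42, 42 days — always 42 days.
Thu Mar 19 1998 + 42 days = Thu Apr 30 1998.
Thu Apr 30 1998 + 42 days = Thu Jun 11 1998.
Thu Jun 11 1998 + 42 days = Thu Jul 23 1998.

Thu Jul 23 1998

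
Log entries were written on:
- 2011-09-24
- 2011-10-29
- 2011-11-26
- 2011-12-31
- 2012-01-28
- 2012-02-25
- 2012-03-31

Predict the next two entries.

2012-04-28, 2012-05-26

Every date is a Saturday; gaps 35, 28, 35, 28, 28, 35 days.
Each is the last Saturday of its month (at least one falls on the 29th or later, ruling out '4th Saturday').
Last Saturday of April 2012: 2012-04-28.
Last Saturday of May 2012: 2012-05-26.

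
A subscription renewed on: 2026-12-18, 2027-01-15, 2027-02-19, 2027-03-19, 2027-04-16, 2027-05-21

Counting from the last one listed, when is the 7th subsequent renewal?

These are Fridays at 28- or 35-day spacing (28, 35, 28, 28, 35).
The pattern: 3rd Friday of the month.
June 2027 — 3rd Friday is 2027-06-18.
3rd Friday of July 2027: 2027-07-16.
August 2027 — 3rd Friday is 2027-08-20.
3rd Friday of September 2027: 2027-09-17.
3rd Friday of October 2027: 2027-10-15.
November 2027 — 3rd Friday is 2027-11-19.
3rd Friday of December 2027: 2027-12-17.

2027-12-17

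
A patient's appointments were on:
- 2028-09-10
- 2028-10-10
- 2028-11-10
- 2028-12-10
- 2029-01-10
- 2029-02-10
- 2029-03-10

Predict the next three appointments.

The day-of-month is always 10 (30, 31, 30, 31, 31, 28 days between events).
So this recurs on the 10th of each month.
Next: April 2029 → 2029-04-10.
May 2029: 2029-05-10.
Next: June 2029 → 2029-06-10.

2029-04-10, 2029-05-10, 2029-06-10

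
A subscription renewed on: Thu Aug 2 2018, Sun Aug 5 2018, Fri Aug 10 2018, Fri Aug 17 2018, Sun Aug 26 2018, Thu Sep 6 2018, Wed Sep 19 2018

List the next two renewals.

Thu Oct 4 2018, Sun Oct 21 2018

Intervals are 3, 5, 7, 9, 11, 13 days — an arithmetic progression with common difference 2.
Next gap: 15 days. Wed Sep 19 2018 + 15 days = Thu Oct 4 2018.
Next gap: 17 days. Thu Oct 4 2018 + 17 days = Sun Oct 21 2018.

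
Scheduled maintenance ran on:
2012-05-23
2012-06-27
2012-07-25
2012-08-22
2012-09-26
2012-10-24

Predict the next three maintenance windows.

These are Wednesdays at 28- or 35-day spacing (35, 28, 28, 35, 28).
The pattern: 4th Wednesday of the month.
November 2012 — 4th Wednesday is 2012-11-28.
December 2012 — 4th Wednesday is 2012-12-26.
4th Wednesday of January 2013: 2013-01-23.

2012-11-28, 2012-12-26, 2013-01-23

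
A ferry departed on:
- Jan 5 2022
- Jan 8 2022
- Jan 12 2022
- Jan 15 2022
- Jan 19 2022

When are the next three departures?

Every event lands on a Wednesday or Saturday (gaps cycle 3, 4, 3, 4).
So the schedule is: every Wednesday and Saturday.
The following Saturday is Jan 22 2022.
Next Wednesday: Jan 26 2022.
Next Saturday: Jan 29 2022.

Jan 22 2022, Jan 26 2022, Jan 29 2022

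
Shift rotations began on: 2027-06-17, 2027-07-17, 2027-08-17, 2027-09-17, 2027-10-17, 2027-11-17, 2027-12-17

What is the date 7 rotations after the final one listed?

2028-07-17

Gaps: 30, 31, 31, 30, 31, 30 days — not constant. Every event is on the 17th of the month.
Pattern: the 17th of each month.
January 2028: 2028-01-17.
Next: February 2028 → 2028-02-17.
March 2028: 2028-03-17.
Next: April 2028 → 2028-04-17.
May 2028: 2028-05-17.
June 2028: 2028-06-17.
July 2028: 2028-07-17.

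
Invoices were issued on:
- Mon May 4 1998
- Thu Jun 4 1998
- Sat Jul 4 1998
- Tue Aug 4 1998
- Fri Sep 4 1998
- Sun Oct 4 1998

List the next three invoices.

Each date is the 4th; the gaps (31, 30, 31, 31, 30) track the month lengths.
The rule is the 4th of each month.
November 1998: Wed Nov 4 1998.
December 1998: Fri Dec 4 1998.
Next: January 1999 → Mon Jan 4 1999.

Wed Nov 4 1998, Fri Dec 4 1998, Mon Jan 4 1999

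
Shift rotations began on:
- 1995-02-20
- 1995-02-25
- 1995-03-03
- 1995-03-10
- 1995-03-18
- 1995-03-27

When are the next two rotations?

1995-04-06, 1995-04-17

Gaps: 5, 6, 7, 8, 9 days — each gap is 1 larger than the previous one.
Next gap: 10 days. 1995-03-27 + 10 days = 1995-04-06.
Next gap: 11 days. 1995-04-06 + 11 days = 1995-04-17.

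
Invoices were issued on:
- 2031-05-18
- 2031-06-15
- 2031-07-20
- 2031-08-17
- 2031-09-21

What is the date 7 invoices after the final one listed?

These are Sundays at 28- or 35-day spacing (28, 35, 28, 35).
The pattern: 3rd Sunday of the month.
3rd Sunday of October 2031: 2031-10-19.
November 2031 — 3rd Sunday is 2031-11-16.
December 2031 — 3rd Sunday is 2031-12-21.
January 2032 — 3rd Sunday is 2032-01-18.
3rd Sunday of February 2032: 2032-02-15.
March 2032 — 3rd Sunday is 2032-03-21.
April 2032 — 3rd Sunday is 2032-04-18.

2032-04-18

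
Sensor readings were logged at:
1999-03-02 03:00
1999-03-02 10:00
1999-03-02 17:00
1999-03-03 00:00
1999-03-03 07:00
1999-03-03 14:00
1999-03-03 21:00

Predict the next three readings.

1999-03-04 04:00, 1999-03-04 11:00, 1999-03-04 18:00

Spacing: 7, 7, 7, 7, 7, 7 h — constant 7 h.
1999-03-03 21:00 + 7 h = 1999-03-04 04:00.
1999-03-04 04:00 + 7 h = 1999-03-04 11:00.
1999-03-04 11:00 + 7 h = 1999-03-04 18:00.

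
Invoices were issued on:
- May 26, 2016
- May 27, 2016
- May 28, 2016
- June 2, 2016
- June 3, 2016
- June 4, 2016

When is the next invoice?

June 9, 2016

Every event lands on a Thursday or Friday or Saturday (gaps cycle 1, 1, 5, 1, 1).
So the schedule is: every Thursday, Friday and Saturday.
Next Thursday: June 9, 2016.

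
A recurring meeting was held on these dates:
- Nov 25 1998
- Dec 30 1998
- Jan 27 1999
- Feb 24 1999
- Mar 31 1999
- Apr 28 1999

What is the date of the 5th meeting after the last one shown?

Every date is a Wednesday; gaps 35, 28, 28, 35, 28 days.
Each is the last Wednesday of its month (at least one falls on the 29th or later, ruling out '4th Wednesday').
May 1999 ends with Wednesday May 26 1999.
Last Wednesday of June 1999: Jun 30 1999.
Last Wednesday of July 1999: Jul 28 1999.
Last Wednesday of August 1999: Aug 25 1999.
September 1999 ends with Wednesday Sep 29 1999.

Sep 29 1999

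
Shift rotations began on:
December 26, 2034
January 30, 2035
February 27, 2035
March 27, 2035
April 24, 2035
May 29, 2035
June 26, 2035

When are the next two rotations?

July 31, 2035; August 28, 2035

These are Tuesdays with 35, 28, 28, 28, 35, 28-day gaps.
Each is the final Tuesday of its month — January 30, 2035 is past the 28th, so '4th Tuesday' doesn't fit.
Last Tuesday of July 2035: July 31, 2035.
Last Tuesday of August 2035: August 28, 2035.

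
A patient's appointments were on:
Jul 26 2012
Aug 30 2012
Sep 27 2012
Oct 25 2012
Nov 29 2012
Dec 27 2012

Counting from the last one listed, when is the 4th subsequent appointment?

Apr 25 2013

Every date is a Thursday; gaps 35, 28, 28, 35, 28 days.
Each is the last Thursday of its month (at least one falls on the 29th or later, ruling out '4th Thursday').
Last Thursday of January 2013: Jan 31 2013.
Last Thursday of February 2013: Feb 28 2013.
March 2013 ends with Thursday Mar 28 2013.
April 2013 ends with Thursday Apr 25 2013.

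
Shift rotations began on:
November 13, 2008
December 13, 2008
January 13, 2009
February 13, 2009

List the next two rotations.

The day-of-month is always 13 (30, 31, 31 days between events).
So this recurs on the 13th of each month.
Next: March 2009 → March 13, 2009.
April 2009: April 13, 2009.

March 13, 2009; April 13, 2009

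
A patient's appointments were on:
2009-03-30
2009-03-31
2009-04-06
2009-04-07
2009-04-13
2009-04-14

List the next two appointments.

Every event lands on a Monday or Tuesday (gaps cycle 1, 6, 1, 6, 1).
So the schedule is: every Monday and Tuesday.
The following Monday is 2009-04-20.
The following Tuesday is 2009-04-21.

2009-04-20, 2009-04-21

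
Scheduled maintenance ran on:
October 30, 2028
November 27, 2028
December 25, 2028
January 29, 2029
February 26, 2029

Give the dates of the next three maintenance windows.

All Mondays; the gaps (28, 28, 35, 28) vary with month length.
This is the last Monday of each month.
March 2029 ends with Monday March 26, 2029.
April 2029 ends with Monday April 30, 2029.
May 2029 ends with Monday May 28, 2029.

March 26, 2029; April 30, 2029; May 28, 2029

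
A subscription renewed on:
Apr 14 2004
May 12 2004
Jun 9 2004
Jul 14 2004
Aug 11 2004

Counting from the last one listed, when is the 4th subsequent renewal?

All dates are Wednesdays, 28, 28, 35, 28 days apart.
Specifically, the 2nd Wednesday of each month.
September 2004 — 2nd Wednesday is Sep 8 2004.
October 2004 — 2nd Wednesday is Oct 13 2004.
November 2004 — 2nd Wednesday is Nov 10 2004.
December 2004 — 2nd Wednesday is Dec 8 2004.

Dec 8 2004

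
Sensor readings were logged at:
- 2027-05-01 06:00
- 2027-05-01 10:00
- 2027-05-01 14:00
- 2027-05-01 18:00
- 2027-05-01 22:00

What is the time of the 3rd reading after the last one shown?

2027-05-02 10:00

Gaps: 4, 4, 4, 4 hours — each event is 4 hours after the previous one.
2027-05-01 22:00 + 4 h = 2027-05-02 02:00.
2027-05-02 02:00 + 4 h = 2027-05-02 06:00.
2027-05-02 06:00 + 4 h = 2027-05-02 10:00.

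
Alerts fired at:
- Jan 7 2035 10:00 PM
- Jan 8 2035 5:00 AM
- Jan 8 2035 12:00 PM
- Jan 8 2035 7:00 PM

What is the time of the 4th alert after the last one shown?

Jan 9 2035 11:00 PM

Gaps: 7, 7, 7 hours — each event is 7 hours after the previous one.
Jan 8 2035 7:00 PM + 7 h = Jan 9 2035 2:00 AM.
Jan 9 2035 2:00 AM + 7 h = Jan 9 2035 9:00 AM.
Jan 9 2035 9:00 AM + 7 h = Jan 9 2035 4:00 PM.
Jan 9 2035 4:00 PM + 7 h = Jan 9 2035 11:00 PM.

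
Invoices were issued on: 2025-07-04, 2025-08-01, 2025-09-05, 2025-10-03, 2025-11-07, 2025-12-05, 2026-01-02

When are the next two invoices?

2026-02-06, 2026-03-06

These are Fridays at 28- or 35-day spacing (28, 35, 28, 35, 28, 28).
The pattern: 1st Friday of the month.
1st Friday of February 2026: 2026-02-06.
1st Friday of March 2026: 2026-03-06.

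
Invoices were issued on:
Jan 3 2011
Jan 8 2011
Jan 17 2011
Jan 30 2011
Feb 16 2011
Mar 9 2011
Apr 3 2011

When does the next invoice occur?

May 2 2011

The spacing grows by 4 each time: 5, 9, 13, 17, 21, 25 days.
Next gap: 29 days. Apr 3 2011 + 29 days = May 2 2011.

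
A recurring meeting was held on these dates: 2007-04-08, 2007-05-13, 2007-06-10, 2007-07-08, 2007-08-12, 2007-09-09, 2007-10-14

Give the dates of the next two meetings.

These are Sundays at 28- or 35-day spacing (35, 28, 28, 35, 28, 35).
The pattern: 2nd Sunday of the month.
November 2007 — 2nd Sunday is 2007-11-11.
December 2007 — 2nd Sunday is 2007-12-09.

2007-11-11, 2007-12-09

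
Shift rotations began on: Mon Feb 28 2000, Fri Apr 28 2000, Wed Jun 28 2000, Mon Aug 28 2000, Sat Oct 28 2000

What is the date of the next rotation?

Thu Dec 28 2000

Gaps: 60, 61, 61, 61 days — not constant. Every event is on the 28th of the month.
Pattern: the 28th of every 2 months.
December 2000: Thu Dec 28 2000.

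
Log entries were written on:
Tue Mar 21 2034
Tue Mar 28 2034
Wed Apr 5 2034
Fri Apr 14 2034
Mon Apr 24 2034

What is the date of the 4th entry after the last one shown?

Gaps: 7, 8, 9, 10 days — each gap is 1 larger than the previous one.
Next gap: 11 days. Mon Apr 24 2034 + 11 days = Fri May 5 2034.
Next gap: 12 days. Fri May 5 2034 + 12 days = Wed May 17 2034.
Next gap: 13 days. Wed May 17 2034 + 13 days = Tue May 30 2034.
Next gap: 14 days. Tue May 30 2034 + 14 days = Tue Jun 13 2034.

Tue Jun 13 2034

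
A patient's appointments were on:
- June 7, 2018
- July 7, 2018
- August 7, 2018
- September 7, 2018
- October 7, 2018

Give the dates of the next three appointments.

Each date is the 7th; the gaps (30, 31, 31, 30) track the month lengths.
The rule is the 7th of each month.
Next: November 2018 → November 7, 2018.
December 2018: December 7, 2018.
January 2019: January 7, 2019.

November 7, 2018; December 7, 2018; January 7, 2019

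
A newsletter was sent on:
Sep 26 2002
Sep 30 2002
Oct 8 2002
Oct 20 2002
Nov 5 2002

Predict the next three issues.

Intervals are 4, 8, 12, 16 days — an arithmetic progression with common difference 4.
Next gap: 20 days. Nov 5 2002 + 20 days = Nov 25 2002.
Next gap: 24 days. Nov 25 2002 + 24 days = Dec 19 2002.
Next gap: 28 days. Dec 19 2002 + 28 days = Jan 16 2003.

Nov 25 2002, Dec 19 2002, Jan 16 2003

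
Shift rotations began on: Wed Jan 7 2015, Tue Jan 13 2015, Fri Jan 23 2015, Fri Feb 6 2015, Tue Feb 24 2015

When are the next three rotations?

Wed Mar 18 2015, Mon Apr 13 2015, Wed May 13 2015

Gaps: 6, 10, 14, 18 days — each gap is 4 larger than the previous one.
Next gap: 22 days. Tue Feb 24 2015 + 22 days = Wed Mar 18 2015.
Next gap: 26 days. Wed Mar 18 2015 + 26 days = Mon Apr 13 2015.
Next gap: 30 days. Mon Apr 13 2015 + 30 days = Wed May 13 2015.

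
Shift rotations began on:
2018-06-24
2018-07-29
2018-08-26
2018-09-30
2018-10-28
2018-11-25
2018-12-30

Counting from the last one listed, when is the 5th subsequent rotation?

All Sundays; the gaps (35, 28, 35, 28, 28, 35) vary with month length.
This is the last Sunday of each month.
January 2019 ends with Sunday 2019-01-27.
Last Sunday of February 2019: 2019-02-24.
Last Sunday of March 2019: 2019-03-31.
Last Sunday of April 2019: 2019-04-28.
May 2019 ends with Sunday 2019-05-26.

2019-05-26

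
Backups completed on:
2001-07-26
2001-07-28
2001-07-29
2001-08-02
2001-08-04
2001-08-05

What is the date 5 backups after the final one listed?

2001-08-18

The gap pattern 2, 1, 4, 2, 1 repeats every 3 events.
These are the Thursdays, Saturdays and Sundays of each week.
Next Thursday: 2001-08-09.
The following Saturday is 2001-08-11.
The following Sunday is 2001-08-12.
The following Thursday is 2001-08-16.
Next Saturday: 2001-08-18.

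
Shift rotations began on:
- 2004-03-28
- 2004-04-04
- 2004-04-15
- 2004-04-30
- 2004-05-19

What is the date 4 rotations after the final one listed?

The spacing grows by 4 each time: 7, 11, 15, 19 days.
Next gap: 23 days. 2004-05-19 + 23 days = 2004-06-11.
Next gap: 27 days. 2004-06-11 + 27 days = 2004-07-08.
Next gap: 31 days. 2004-07-08 + 31 days = 2004-08-08.
Next gap: 35 days. 2004-08-08 + 35 days = 2004-09-12.

2004-09-12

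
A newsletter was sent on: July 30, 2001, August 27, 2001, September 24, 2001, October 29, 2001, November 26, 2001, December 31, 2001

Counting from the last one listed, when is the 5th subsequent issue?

Every date is a Monday; gaps 28, 28, 35, 28, 35 days.
Each is the last Monday of its month (at least one falls on the 29th or later, ruling out '4th Monday').
Last Monday of January 2002: January 28, 2002.
Last Monday of February 2002: February 25, 2002.
Last Monday of March 2002: March 25, 2002.
Last Monday of April 2002: April 29, 2002.
May 2002 ends with Monday May 27, 2002.

May 27, 2002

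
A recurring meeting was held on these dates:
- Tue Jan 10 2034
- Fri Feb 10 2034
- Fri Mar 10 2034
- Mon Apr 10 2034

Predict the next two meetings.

The day-of-month is always 10 (31, 28, 31 days between events).
So this recurs on the 10th of each month.
May 2034: Wed May 10 2034.
Next: June 2034 → Sat Jun 10 2034.

Wed May 10 2034, Sat Jun 10 2034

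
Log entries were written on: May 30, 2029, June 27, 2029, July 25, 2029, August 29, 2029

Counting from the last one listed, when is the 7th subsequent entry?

March 27, 2030

All Wednesdays; the gaps (28, 28, 35) vary with month length.
This is the last Wednesday of each month.
Last Wednesday of September 2029: September 26, 2029.
October 2029 ends with Wednesday October 31, 2029.
November 2029 ends with Wednesday November 28, 2029.
Last Wednesday of December 2029: December 26, 2029.
Last Wednesday of January 2030: January 30, 2030.
February 2030 ends with Wednesday February 27, 2030.
March 2030 ends with Wednesday March 27, 2030.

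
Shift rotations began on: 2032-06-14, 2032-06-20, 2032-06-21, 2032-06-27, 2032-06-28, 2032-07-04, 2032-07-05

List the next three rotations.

Gaps: 6, 1, 6, 1, 6, 1 days — not constant, but cyclic with period 2.
The events fall on every Monday and Sunday.
Next Sunday: 2032-07-11.
Next Monday: 2032-07-12.
The following Sunday is 2032-07-18.

2032-07-11, 2032-07-12, 2032-07-18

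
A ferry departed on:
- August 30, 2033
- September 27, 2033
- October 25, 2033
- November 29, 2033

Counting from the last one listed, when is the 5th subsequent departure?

These are Tuesdays with 28, 28, 35-day gaps.
Each is the final Tuesday of its month — August 30, 2033 is past the 28th, so '4th Tuesday' doesn't fit.
Last Tuesday of December 2033: December 27, 2033.
January 2034 ends with Tuesday January 31, 2034.
February 2034 ends with Tuesday February 28, 2034.
March 2034 ends with Tuesday March 28, 2034.
April 2034 ends with Tuesday April 25, 2034.

April 25, 2034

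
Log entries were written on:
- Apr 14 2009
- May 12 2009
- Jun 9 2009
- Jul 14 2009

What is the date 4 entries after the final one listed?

These are Tuesdays at 28- or 35-day spacing (28, 28, 35).
The pattern: 2nd Tuesday of the month.
August 2009 — 2nd Tuesday is Aug 11 2009.
2nd Tuesday of September 2009: Sep 8 2009.
October 2009 — 2nd Tuesday is Oct 13 2009.
2nd Tuesday of November 2009: Nov 10 2009.

Nov 10 2009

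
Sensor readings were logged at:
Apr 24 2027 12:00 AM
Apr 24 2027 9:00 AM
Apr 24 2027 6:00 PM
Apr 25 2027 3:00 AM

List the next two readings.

Apr 25 2027 12:00 PM, Apr 25 2027 9:00 PM

Gaps: 9, 9, 9 hours — each event is 9 hours after the previous one.
Apr 25 2027 3:00 AM + 9 h = Apr 25 2027 12:00 PM.
Apr 25 2027 12:00 PM + 9 h = Apr 25 2027 9:00 PM.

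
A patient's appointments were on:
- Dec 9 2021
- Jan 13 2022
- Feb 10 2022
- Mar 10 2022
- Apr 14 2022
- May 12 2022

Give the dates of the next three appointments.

Jun 9 2022, Jul 14 2022, Aug 11 2022

These are Thursdays at 28- or 35-day spacing (35, 28, 28, 35, 28).
The pattern: 2nd Thursday of the month.
2nd Thursday of June 2022: Jun 9 2022.
2nd Thursday of July 2022: Jul 14 2022.
2nd Thursday of August 2022: Aug 11 2022.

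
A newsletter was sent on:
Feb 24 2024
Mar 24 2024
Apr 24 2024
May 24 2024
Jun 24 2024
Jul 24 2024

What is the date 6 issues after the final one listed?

Jan 24 2025

The day-of-month is always 24 (29, 31, 30, 31, 30 days between events).
So this recurs on the 24th of each month.
Next: August 2024 → Aug 24 2024.
Next: September 2024 → Sep 24 2024.
Next: October 2024 → Oct 24 2024.
November 2024: Nov 24 2024.
Next: December 2024 → Dec 24 2024.
Next: January 2025 → Jan 24 2025.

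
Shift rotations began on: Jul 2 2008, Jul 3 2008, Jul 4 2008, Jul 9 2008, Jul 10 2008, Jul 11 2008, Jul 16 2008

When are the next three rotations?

Every event lands on a Wednesday or Thursday or Friday (gaps cycle 1, 1, 5, 1, 1, 5).
So the schedule is: every Wednesday, Thursday and Friday.
Next Thursday: Jul 17 2008.
Next Friday: Jul 18 2008.
The following Wednesday is Jul 23 2008.

Jul 17 2008, Jul 18 2008, Jul 23 2008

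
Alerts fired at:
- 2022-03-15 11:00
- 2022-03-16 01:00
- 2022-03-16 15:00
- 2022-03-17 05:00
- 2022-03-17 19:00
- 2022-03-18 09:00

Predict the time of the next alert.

The interval is a steady 14 hours (14, 14, 14, 14, 14).
2022-03-18 09:00 + 14 h = 2022-03-18 23:00.

2022-03-18 23:00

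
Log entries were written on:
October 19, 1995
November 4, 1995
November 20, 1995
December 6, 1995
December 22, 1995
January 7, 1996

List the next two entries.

January 23, 1996; February 8, 1996

Gaps between consecutive events: 16, 16, 16, 16, 16 days — a constant 16-day interval.
January 7, 1996 + 16 days = January 23, 1996.
January 23, 1996 + 16 days = February 8, 1996.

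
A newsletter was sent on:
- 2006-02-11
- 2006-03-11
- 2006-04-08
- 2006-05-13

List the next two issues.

2006-06-10, 2006-07-08

These are Saturdays at 28- or 35-day spacing (28, 28, 35).
The pattern: 2nd Saturday of the month.
2nd Saturday of June 2006: 2006-06-10.
2nd Saturday of July 2006: 2006-07-08.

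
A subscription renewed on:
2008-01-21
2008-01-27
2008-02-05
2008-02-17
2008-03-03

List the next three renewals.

2008-03-21, 2008-04-11, 2008-05-05

Intervals are 6, 9, 12, 15 days — an arithmetic progression with common difference 3.
Next gap: 18 days. 2008-03-03 + 18 days = 2008-03-21.
Next gap: 21 days. 2008-03-21 + 21 days = 2008-04-11.
Next gap: 24 days. 2008-04-11 + 24 days = 2008-05-05.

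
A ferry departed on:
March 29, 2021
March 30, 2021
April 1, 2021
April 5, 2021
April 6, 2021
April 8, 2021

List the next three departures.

April 12, 2021; April 13, 2021; April 15, 2021

Gaps: 1, 2, 4, 1, 2 days — not constant, but cyclic with period 3.
The events fall on every Monday, Tuesday and Thursday.
The following Monday is April 12, 2021.
Next Tuesday: April 13, 2021.
The following Thursday is April 15, 2021.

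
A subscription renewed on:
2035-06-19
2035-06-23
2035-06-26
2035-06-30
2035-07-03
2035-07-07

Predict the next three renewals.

2035-07-10, 2035-07-14, 2035-07-17

Every event lands on a Tuesday or Saturday (gaps cycle 4, 3, 4, 3, 4).
So the schedule is: every Tuesday and Saturday.
The following Tuesday is 2035-07-10.
The following Saturday is 2035-07-14.
Next Tuesday: 2035-07-17.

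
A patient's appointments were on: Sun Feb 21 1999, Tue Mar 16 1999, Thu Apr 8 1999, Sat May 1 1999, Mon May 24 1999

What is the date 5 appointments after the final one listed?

Thu Sep 16 1999

The spacing is 23, 23, 23, 23 days — always 23 days.
Mon May 24 1999 + 23 days = Wed Jun 16 1999.
Wed Jun 16 1999 + 23 days = Fri Jul 9 1999.
Fri Jul 9 1999 + 23 days = Sun Aug 1 1999.
Sun Aug 1 1999 + 23 days = Tue Aug 24 1999.
Tue Aug 24 1999 + 23 days = Thu Sep 16 1999.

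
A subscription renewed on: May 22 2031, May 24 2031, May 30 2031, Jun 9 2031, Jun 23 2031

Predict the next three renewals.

Jul 11 2031, Aug 2 2031, Aug 28 2031

The spacing grows by 4 each time: 2, 6, 10, 14 days.
Next gap: 18 days. Jun 23 2031 + 18 days = Jul 11 2031.
Next gap: 22 days. Jul 11 2031 + 22 days = Aug 2 2031.
Next gap: 26 days. Aug 2 2031 + 26 days = Aug 28 2031.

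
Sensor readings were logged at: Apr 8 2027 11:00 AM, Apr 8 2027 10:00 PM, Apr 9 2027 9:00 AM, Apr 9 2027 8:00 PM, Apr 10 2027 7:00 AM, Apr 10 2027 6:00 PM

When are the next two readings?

Gaps: 11, 11, 11, 11, 11 hours — each event is 11 hours after the previous one.
Apr 10 2027 6:00 PM + 11 h = Apr 11 2027 5:00 AM.
Apr 11 2027 5:00 AM + 11 h = Apr 11 2027 4:00 PM.

Apr 11 2027 5:00 AM, Apr 11 2027 4:00 PM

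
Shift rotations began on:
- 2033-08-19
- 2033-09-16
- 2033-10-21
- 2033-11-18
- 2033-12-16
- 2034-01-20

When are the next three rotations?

2034-02-17, 2034-03-17, 2034-04-21

Gaps: 28, 35, 28, 28, 35 days — a mix of 28 and 35. Every date is a Friday.
Each is the 3rd Friday of its month.
3rd Friday of February 2034: 2034-02-17.
3rd Friday of March 2034: 2034-03-17.
April 2034 — 3rd Friday is 2034-04-21.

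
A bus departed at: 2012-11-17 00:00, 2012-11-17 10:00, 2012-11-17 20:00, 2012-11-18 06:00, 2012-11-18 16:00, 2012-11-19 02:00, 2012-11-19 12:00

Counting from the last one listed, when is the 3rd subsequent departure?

Gaps: 10, 10, 10, 10, 10, 10 hours — each event is 10 hours after the previous one.
2012-11-19 12:00 + 10 h = 2012-11-19 22:00.
2012-11-19 22:00 + 10 h = 2012-11-20 08:00.
2012-11-20 08:00 + 10 h = 2012-11-20 18:00.

2012-11-20 18:00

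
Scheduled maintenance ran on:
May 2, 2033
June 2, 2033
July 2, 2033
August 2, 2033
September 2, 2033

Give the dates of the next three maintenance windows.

October 2, 2033; November 2, 2033; December 2, 2033

Each date is the 2nd; the gaps (31, 30, 31, 31) track the month lengths.
The rule is the 2nd of each month.
Next: October 2033 → October 2, 2033.
Next: November 2033 → November 2, 2033.
Next: December 2033 → December 2, 2033.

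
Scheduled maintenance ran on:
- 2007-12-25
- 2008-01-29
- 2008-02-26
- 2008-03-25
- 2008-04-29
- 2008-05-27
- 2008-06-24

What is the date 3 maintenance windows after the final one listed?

These are Tuesdays with 35, 28, 28, 35, 28, 28-day gaps.
Each is the final Tuesday of its month — 2008-01-29 is past the 28th, so '4th Tuesday' doesn't fit.
July 2008 ends with Tuesday 2008-07-29.
Last Tuesday of August 2008: 2008-08-26.
Last Tuesday of September 2008: 2008-09-30.

2008-09-30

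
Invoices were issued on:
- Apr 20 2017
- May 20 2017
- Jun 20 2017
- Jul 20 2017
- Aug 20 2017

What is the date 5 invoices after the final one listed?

Jan 20 2018

Gaps: 30, 31, 30, 31 days — not constant. Every event is on the 20th of the month.
Pattern: the 20th of each month.
September 2017: Sep 20 2017.
Next: October 2017 → Oct 20 2017.
November 2017: Nov 20 2017.
Next: December 2017 → Dec 20 2017.
January 2018: Jan 20 2018.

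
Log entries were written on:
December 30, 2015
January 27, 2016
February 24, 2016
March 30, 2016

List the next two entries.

April 27, 2016; May 25, 2016

All Wednesdays; the gaps (28, 28, 35) vary with month length.
This is the last Wednesday of each month.
April 2016 ends with Wednesday April 27, 2016.
May 2016 ends with Wednesday May 25, 2016.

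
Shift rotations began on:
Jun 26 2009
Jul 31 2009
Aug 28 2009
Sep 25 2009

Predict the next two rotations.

Oct 30 2009, Nov 27 2009

These are Fridays with 35, 28, 28-day gaps.
Each is the final Friday of its month — Jul 31 2009 is past the 28th, so '4th Friday' doesn't fit.
October 2009 ends with Friday Oct 30 2009.
Last Friday of November 2009: Nov 27 2009.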